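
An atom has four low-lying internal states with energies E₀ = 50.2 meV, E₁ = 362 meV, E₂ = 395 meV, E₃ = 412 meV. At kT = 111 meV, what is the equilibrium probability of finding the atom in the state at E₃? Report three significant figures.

0.0336

Eᵢ/kT = 0.45225, 3.2613, 3.5586, 3.7117.
Z = Σ e^(−Eᵢ/kT) = e^(−0.45225) + e^(−3.2613) + e^(−3.5586) + e^(−3.7117) = 0.63620 + 0.038339 + 0.028479 + 0.024436 = 0.72745.
P₃ = e^(−E₃/kT) / Z = 0.024436/0.72745 = 0.0336.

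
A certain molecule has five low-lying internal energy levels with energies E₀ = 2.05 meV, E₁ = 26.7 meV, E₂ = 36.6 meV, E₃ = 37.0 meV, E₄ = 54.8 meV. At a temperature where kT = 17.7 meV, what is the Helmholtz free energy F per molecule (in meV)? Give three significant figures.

-6.05 meV

Eᵢ/kT = 0.11582, 1.5085, 2.0678, 2.0904, 3.0960.
Z = Σ e^(−Eᵢ/kT) = e^(−0.11582) + e^(−1.5085) + e^(−2.0678) + e^(−2.0904) + e^(−3.0960) = 0.89064 + 0.22124 + 0.12646 + 0.12364 + 0.045230 = 1.4072.
F = −kT ln Z = −17.7 × ln(1.4072) = −17.7 × 0.34160 = -6.05 meV.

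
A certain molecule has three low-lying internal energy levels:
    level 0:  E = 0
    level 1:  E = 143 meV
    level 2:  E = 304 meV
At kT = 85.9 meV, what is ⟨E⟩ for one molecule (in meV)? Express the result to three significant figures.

Eᵢ/kT = 0, 1.6647, 3.5390.
Z = Σ e^(−Eᵢ/kT) = e^(−0) + e^(−1.6647) + e^(−3.5390) = 1.0000 + 0.18925 + 0.029042 = 1.2183.
⟨E⟩ = Σ Eᵢ e^(−Eᵢ/kT) / Z = (0·1.0000 + 143·0.18925 + 304·0.029042) / 1.2183 = 29.5 meV.

29.5 meV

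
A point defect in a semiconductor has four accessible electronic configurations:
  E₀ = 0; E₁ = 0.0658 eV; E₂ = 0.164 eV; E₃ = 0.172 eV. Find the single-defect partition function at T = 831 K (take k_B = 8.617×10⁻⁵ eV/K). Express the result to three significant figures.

k_BT = 8.617×10⁻⁵ × 831 K = 0.071607 eV.
Eᵢ/kT = 0, 0.91890, 2.2903, 2.4020.
Z = Σ e^(−Eᵢ/kT) = e^(−0) + e^(−0.91890) + e^(−2.2903) + e^(−2.4020) = 1.0000 + 0.39896 + 0.10124 + 0.090537 = 1.5907.

Z = 1.59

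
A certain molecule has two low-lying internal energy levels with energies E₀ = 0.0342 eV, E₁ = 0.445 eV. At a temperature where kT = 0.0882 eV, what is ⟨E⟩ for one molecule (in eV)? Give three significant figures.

0.0381 eV

Eᵢ/kT = 0.38776, 5.0454.
Z = Σ e^(−Eᵢ/kT) = e^(−0.38776) + e^(−5.0454) = 0.67858 + 0.0064389 = 0.68502.
⟨E⟩ = Σ Eᵢ e^(−Eᵢ/kT) / Z = (0.0342·0.67858 + 0.445·0.0064389) / 0.68502 = 0.0381 eV.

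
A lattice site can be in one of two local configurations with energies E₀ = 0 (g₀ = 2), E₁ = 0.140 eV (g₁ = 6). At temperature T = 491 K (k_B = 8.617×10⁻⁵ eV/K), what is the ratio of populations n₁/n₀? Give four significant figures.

0.1097

k_BT = 8.617×10⁻⁵ × 491 K = 0.0423095 eV.
n₁/n₀ = (g₁/g₀) exp[−(E₁−E₀)/kT] = (6/2) × exp(−(0.140 eV)/(0.0423095 eV)) = (6/2) × exp(-3.30895) = 0.1097.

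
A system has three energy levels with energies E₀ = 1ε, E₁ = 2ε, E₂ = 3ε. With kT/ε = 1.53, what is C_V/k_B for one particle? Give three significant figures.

0.232

Eᵢ/kT = 0.65359, 1.3072, 1.9608.
Z = Σ e^(−Eᵢ/kT) = e^(−0.65359) + e^(−1.3072) + e^(−1.9608) = 0.52017 + 0.27058 + 0.14075 = 0.93150.
⟨E⟩ = 1.5927 ε, ⟨E²⟩ = 3.0802 ε².
C_V/k_B = (⟨E²⟩ − ⟨E⟩²)/(kT)² = (3.0802 − 2.5367)/2.3409 = 0.232.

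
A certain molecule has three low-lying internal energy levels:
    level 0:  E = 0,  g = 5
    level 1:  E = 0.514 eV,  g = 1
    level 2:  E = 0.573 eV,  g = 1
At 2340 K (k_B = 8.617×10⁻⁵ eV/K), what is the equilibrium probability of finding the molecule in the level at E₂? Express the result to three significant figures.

k_BT = 8.617×10⁻⁵ × 2340 K = 0.20164 eV.
Eᵢ/kT = 0, 2.5491, 2.8417.
Z = Σ gᵢe^(−Eᵢ/kT) = 5·e^(−0) + 1·e^(−2.5491) + 1·e^(−2.8417) = 5.0000 + 0.078152 + 0.058326 = 5.1365.
P₂ = g₂ e^(−E₂/kT) / Z = 0.058326/5.1365 = 0.0114.

0.0114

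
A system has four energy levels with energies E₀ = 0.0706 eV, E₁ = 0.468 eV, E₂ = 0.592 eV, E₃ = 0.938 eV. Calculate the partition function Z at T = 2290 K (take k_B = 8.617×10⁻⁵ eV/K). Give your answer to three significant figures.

Z = 0.851

k_BT = 8.617×10⁻⁵ × 2290 K = 0.19733 eV.
Eᵢ/kT = 0.35778, 2.3717, 3.0001, 4.7535.
Z = Σ e^(−Eᵢ/kT) = e^(−0.35778) + e^(−2.3717) + e^(−3.0001) + e^(−4.7535) = 0.69923 + 0.093322 + 0.049782 + 0.0086215 = 0.85096.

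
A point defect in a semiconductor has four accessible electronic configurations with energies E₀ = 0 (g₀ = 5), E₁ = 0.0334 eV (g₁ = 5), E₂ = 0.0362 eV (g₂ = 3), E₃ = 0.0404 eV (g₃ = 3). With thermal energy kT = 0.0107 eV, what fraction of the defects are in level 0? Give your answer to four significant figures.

Eᵢ/kT = 0, 3.12150, 3.38318, 3.77570.
Z = Σ gᵢe^(−Eᵢ/kT) = 5·e^(−0) + 5·e^(−3.12150) + 3·e^(−3.38318) + 3·e^(−3.77570) = 5.00000 + 0.220455 + 0.101818 + 0.0687631 = 5.39104.
P₀ = g₀ e^(−E₀/kT) / Z = 5.00000/5.39104 = 0.9275.

0.9275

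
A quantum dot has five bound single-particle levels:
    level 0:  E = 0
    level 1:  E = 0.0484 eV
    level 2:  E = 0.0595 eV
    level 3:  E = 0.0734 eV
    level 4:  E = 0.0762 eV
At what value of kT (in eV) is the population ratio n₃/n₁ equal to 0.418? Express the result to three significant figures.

n₃/n₁ = exp[−(E₃−E₁)/kT] = 0.418.
⇒ (E₃−E₁)/kT = ln(1/0.418) = ln(2.3923) = 0.87226.
kT = 0.0250 eV / 0.87226 = 0.0287 eV.

0.0287 eV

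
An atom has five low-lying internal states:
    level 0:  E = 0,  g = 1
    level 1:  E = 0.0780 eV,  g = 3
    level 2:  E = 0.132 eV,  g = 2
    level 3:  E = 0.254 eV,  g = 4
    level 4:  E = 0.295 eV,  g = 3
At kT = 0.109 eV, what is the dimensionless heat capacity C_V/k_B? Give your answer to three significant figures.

0.648

Eᵢ/kT = 0, 0.71560, 1.2110, 2.3303, 2.7064.
Z = Σ gᵢe^(−Eᵢ/kT) = 1·e^(−0) + 3·e^(−0.71560) + 2·e^(−1.2110) + 4·e^(−2.3303) + 3·e^(−2.7064) = 1.0000 + 1.4667 + 0.59580 + 0.38907 + 0.20033 = 3.6519.
⟨E⟩ = 0.096106 eV, ⟨E²⟩ = 0.016934 eV².
C_V/k_B = (⟨E²⟩ − ⟨E⟩²)/(kT)² = (0.016934 − 0.0092364)/0.011881 = 0.648.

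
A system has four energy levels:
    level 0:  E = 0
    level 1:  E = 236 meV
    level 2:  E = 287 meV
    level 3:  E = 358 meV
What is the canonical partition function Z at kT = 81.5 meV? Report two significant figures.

Eᵢ/kT = 0, 2.896, 3.521, 4.393.
Z = Σ e^(−Eᵢ/kT) = e^(−0) + e^(−2.896) + e^(−3.521) + e^(−4.393) = 1.000 + 0.05524 + 0.02957 + 0.01236 = 1.097.

Z = 1.1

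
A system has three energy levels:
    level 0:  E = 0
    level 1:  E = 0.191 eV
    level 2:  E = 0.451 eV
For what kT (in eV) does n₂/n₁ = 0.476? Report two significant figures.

0.35 eV

n₂/n₁ = exp[−(E₂−E₁)/kT] = 0.476.
⇒ (E₂−E₁)/kT = ln(1/0.476) = ln(2.101) = 0.7424.
kT = 0.260 eV / 0.7424 = 0.35 eV.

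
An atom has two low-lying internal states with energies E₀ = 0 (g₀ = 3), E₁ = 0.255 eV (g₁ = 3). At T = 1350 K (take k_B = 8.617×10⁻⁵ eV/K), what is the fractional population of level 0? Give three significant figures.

0.900

k_BT = 8.617×10⁻⁵ × 1350 K = 0.11633 eV.
Eᵢ/kT = 0, 2.1920.
Z = Σ gᵢe^(−Eᵢ/kT) = 3·e^(−0) + 3·e^(−2.1920) = 3.0000 + 0.33508 = 3.3351.
P₀ = g₀ e^(−E₀/kT) / Z = 3.0000/3.3351 = 0.900.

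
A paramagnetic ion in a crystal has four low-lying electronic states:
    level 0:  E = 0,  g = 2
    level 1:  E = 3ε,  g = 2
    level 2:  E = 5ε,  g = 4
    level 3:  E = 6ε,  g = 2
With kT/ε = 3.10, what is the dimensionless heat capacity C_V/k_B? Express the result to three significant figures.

0.555

Eᵢ/kT = 0, 0.96774, 1.6129, 1.9355.
Z = Σ gᵢe^(−Eᵢ/kT) = 2·e^(−0) + 2·e^(−0.96774) + 4·e^(−1.6129) + 2·e^(−1.9355) = 2.0000 + 0.75988 + 0.79724 + 0.28870 = 3.8458.
⟨E⟩ = 2.0797 ε, ⟨E²⟩ = 9.6633 ε².
C_V/k_B = (⟨E²⟩ − ⟨E⟩²)/(kT)² = (9.6633 − 4.3252)/9.6100 = 0.555.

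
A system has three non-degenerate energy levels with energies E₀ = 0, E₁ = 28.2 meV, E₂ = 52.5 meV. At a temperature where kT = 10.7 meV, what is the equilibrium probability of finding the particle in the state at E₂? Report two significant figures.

0.0069

Eᵢ/kT = 0, 2.636, 4.907.
Z = Σ e^(−Eᵢ/kT) = e^(−0) + e^(−2.636) + e^(−4.907) = 1.000 + 0.07165 + 0.007395 = 1.079.
P₂ = e^(−E₂/kT) / Z = 0.007395/1.079 = 0.0069.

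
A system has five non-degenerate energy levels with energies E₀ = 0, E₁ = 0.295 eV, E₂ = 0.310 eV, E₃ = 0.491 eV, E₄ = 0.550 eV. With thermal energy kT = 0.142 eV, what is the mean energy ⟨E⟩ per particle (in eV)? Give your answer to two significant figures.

0.077 eV

Eᵢ/kT = 0, 2.077, 2.183, 3.458, 3.873.
Z = Σ e^(−Eᵢ/kT) = e^(−0) + e^(−2.077) + e^(−2.183) + e^(−3.458) + e^(−3.873) = 1.000 + 0.1253 + 0.1127 + 0.03149 + 0.02080 = 1.290.
⟨E⟩ = Σ Eᵢ e^(−Eᵢ/kT) / Z = (0·1.000 + 0.295·0.1253 + 0.310·0.1127 + 0.491·0.03149 + 0.550·0.02080) / 1.290 = 0.077 eV.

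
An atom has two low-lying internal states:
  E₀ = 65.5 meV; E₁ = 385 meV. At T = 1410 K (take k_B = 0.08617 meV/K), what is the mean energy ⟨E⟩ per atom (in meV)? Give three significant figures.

87.0 meV

k_BT = 0.08617 × 1410 K = 121.50 meV.
Eᵢ/kT = 0.53909, 3.1687.
Z = Σ e^(−Eᵢ/kT) = e^(−0.53909) + e^(−3.1687) = 0.58328 + 0.042058 = 0.62534.
⟨E⟩ = Σ Eᵢ e^(−Eᵢ/kT) / Z = (65.5·0.58328 + 385·0.042058) / 0.62534 = 87.0 meV.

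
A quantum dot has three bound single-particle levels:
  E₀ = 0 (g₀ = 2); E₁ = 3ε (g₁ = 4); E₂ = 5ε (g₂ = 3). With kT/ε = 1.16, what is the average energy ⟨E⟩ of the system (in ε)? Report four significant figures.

Eᵢ/kT = 0, 2.58621, 4.31034.
Z = Σ gᵢe^(−Eᵢ/kT) = 2·e^(−0) + 4·e^(−2.58621) + 3·e^(−4.31034) = 2.00000 + 0.301220 + 0.0402869 = 2.34151.
⟨E⟩ = Σ Eᵢ gᵢe^(−Eᵢ/kT) / Z = (0·2.00000 + 3·0.301220 + 5·0.0402869) / 2.34151 = 0.4720 ε.

0.4720 ε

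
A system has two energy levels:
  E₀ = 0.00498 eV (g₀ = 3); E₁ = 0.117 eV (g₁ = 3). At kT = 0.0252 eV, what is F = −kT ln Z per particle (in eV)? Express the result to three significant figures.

Eᵢ/kT = 0.19762, 4.6429.
Z = Σ gᵢe^(−Eᵢ/kT) = 3·e^(−0.19762) + 3·e^(−4.6429) = 2.4620 + 0.028889 = 2.4909.
F = −kT ln Z = −0.0252 × ln(2.4909) = −0.0252 × 0.91264 = -0.0230 eV.

-0.0230 eV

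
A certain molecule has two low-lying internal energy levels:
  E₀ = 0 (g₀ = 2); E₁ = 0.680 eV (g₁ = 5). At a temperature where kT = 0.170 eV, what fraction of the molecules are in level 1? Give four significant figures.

0.04378

Eᵢ/kT = 0, 4.00000.
Z = Σ gᵢe^(−Eᵢ/kT) = 2·e^(−0) + 5·e^(−4.00000) = 2.00000 + 0.0915782 = 2.09158.
P₁ = g₁ e^(−E₁/kT) / Z = 0.0915782/2.09158 = 0.04378.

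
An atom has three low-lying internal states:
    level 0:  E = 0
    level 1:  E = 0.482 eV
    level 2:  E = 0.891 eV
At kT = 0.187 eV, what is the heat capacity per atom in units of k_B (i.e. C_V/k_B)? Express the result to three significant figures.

0.596

Eᵢ/kT = 0, 2.5775, 4.7647.
Z = Σ e^(−Eᵢ/kT) = e^(−0) + e^(−2.5775) + e^(−4.7647) = 1.0000 + 0.075964 + 0.0085254 = 1.0845.
⟨E⟩ = 0.040766 eV, ⟨E²⟩ = 0.022514 eV².
C_V/k_B = (⟨E²⟩ − ⟨E⟩²)/(kT)² = (0.022514 − 0.0016619)/0.034969 = 0.596.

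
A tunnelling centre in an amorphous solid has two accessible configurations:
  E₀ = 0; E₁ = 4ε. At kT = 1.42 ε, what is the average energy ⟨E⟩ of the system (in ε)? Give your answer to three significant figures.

0.226 ε

Eᵢ/kT = 0, 2.8169.
Z = Σ e^(−Eᵢ/kT) = e^(−0) + e^(−2.8169) = 1.0000 + 0.059791 = 1.0598.
⟨E⟩ = Σ Eᵢ e^(−Eᵢ/kT) / Z = (0·1.0000 + 4·0.059791) / 1.0598 = 0.226 ε.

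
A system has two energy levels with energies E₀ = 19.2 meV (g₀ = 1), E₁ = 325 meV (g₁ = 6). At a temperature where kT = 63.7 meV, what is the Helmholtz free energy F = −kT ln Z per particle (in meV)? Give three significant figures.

Eᵢ/kT = 0.30141, 5.1020.
Z = Σ gᵢe^(−Eᵢ/kT) = 1·e^(−0.30141) + 6·e^(−5.1020) = 0.73977 + 0.036507 = 0.77628.
F = −kT ln Z = −63.7 × ln(0.77628) = −63.7 × -0.25324 = 16.1 meV.

16.1 meV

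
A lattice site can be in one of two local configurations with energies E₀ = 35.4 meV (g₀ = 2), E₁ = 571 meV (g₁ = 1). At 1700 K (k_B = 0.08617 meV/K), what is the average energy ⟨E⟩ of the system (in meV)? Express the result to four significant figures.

42.23 meV

k_BT = 0.08617 × 1700 K = 146.489 meV.
Eᵢ/kT = 0.241656, 3.89790.
Z = Σ gᵢe^(−Eᵢ/kT) = 2·e^(−0.241656) + 1·e^(−3.89790) = 1.57065 + 0.0202845 = 1.59093.
⟨E⟩ = Σ Eᵢ gᵢe^(−Eᵢ/kT) / Z = (35.4·1.57065 + 571·0.0202845) / 1.59093 = 42.23 meV.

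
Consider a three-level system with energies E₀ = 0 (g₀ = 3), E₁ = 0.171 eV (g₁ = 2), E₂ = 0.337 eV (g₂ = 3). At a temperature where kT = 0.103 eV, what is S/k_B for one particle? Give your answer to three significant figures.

Eᵢ/kT = 0, 1.6602, 3.2718.
Z = Σ gᵢe^(−Eᵢ/kT) = 3·e^(−0) + 2·e^(−1.6602) + 3·e^(−3.2718) = 3.0000 + 0.38020 + 0.11381 = 3.4940.
⟨E⟩ = Σ EᵢPᵢ = 0.029584 eV.
S/k_B = ln Z + ⟨E⟩/kT = ln(3.4940) + 0.029584/0.103 = 1.2510 + 0.28722 = 1.54.

1.54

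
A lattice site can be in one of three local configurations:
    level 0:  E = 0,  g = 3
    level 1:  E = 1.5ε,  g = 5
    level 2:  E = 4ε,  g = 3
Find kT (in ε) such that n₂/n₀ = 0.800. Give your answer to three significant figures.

n₂/n₀ = (g₂/g₀) exp[−(E₂−E₀)/kT] = 0.800.
⇒ (E₂−E₀)/kT = ln((3/3)/0.800) = ln(1.2500) = 0.22314.
kT = 4ε / 0.22314 = 17.9 ε.

17.9 ε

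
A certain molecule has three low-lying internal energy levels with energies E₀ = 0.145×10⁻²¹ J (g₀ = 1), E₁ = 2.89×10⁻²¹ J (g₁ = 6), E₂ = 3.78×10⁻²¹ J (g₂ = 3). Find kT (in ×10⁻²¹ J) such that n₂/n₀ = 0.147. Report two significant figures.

n₂/n₀ = (g₂/g₀) exp[−(E₂−E₀)/kT] = 0.147.
⇒ (E₂−E₀)/kT = ln((3/1)/0.147) = ln(20.41) = 3.016.
kT = 3.635 ×10⁻²¹ J / 3.016 = 1.2 ×10⁻²¹ J.

1.2 ×10⁻²¹ J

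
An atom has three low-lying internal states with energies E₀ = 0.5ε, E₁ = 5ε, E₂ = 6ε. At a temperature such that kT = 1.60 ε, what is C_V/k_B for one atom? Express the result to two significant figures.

0.72

Eᵢ/kT = 0.3125, 3.125, 3.750.
Z = Σ e^(−Eᵢ/kT) = e^(−0.3125) + e^(−3.125) + e^(−3.750) = 0.7316 + 0.04394 + 0.02352 = 0.7991.
⟨E⟩ = 0.9093 ε, ⟨E²⟩ = 2.663 ε².
C_V/k_B = (⟨E²⟩ − ⟨E⟩²)/(kT)² = (2.663 − 0.8268)/2.560 = 0.72.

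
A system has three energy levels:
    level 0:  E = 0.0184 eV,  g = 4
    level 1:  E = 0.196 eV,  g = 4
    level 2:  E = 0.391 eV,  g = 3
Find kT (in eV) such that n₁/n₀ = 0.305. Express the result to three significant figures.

n₁/n₀ = (g₁/g₀) exp[−(E₁−E₀)/kT] = 0.305.
⇒ (E₁−E₀)/kT = ln((4/4)/0.305) = ln(3.2787) = 1.1874.
kT = 0.1776 eV / 1.1874 = 0.150 eV.

0.150 eV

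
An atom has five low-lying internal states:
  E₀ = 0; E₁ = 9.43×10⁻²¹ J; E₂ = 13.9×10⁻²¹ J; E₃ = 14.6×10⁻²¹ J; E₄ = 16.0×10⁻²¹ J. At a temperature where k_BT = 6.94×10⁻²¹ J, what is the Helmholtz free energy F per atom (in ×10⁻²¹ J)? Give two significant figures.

Eᵢ/kT = 0, 1.359, 2.003, 2.104, 2.305.
Z = Σ e^(−Eᵢ/kT) = e^(−0) + e^(−1.359) + e^(−2.003) + e^(−2.104) + e^(−2.305) = 1.000 + 0.2569 + 0.1349 + 0.1220 + 0.09976 = 1.614.
F = −kT ln Z = −6.94 × ln(1.614) = −6.94 × 0.4787 = -3.3 ×10⁻²¹ J.

-3.3 ×10⁻²¹ J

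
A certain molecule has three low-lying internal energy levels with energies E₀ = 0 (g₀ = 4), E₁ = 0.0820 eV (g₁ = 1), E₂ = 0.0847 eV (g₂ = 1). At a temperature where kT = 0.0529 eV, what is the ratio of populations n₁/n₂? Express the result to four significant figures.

1.052

n₁/n₂ = (g₁/g₂) exp[−(E₁−E₂)/kT] = (1/1) × exp(−(-0.0027 eV)/(0.0529 eV)) = (1/1) × exp(0.0510397) = 1.052.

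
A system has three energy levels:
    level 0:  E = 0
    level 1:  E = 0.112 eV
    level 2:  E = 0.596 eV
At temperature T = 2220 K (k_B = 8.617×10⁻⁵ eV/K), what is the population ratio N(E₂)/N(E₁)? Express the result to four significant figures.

k_BT = 8.617×10⁻⁵ × 2220 K = 0.191297 eV.
n₂/n₁ = exp[−(E₂−E₁)/kT] = exp(−(0.484 eV)/(0.191297 eV)) = exp(-2.53010) = 0.07965.

0.07965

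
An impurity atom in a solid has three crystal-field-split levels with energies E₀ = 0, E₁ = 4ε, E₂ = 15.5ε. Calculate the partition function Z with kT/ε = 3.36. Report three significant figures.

Eᵢ/kT = 0, 1.1905, 4.6131.
Z = Σ e^(−Eᵢ/kT) = e^(−0) + e^(−1.1905) + e^(−4.6131) = 1.0000 + 0.30407 + 0.0099210 = 1.3140.

Z = 1.31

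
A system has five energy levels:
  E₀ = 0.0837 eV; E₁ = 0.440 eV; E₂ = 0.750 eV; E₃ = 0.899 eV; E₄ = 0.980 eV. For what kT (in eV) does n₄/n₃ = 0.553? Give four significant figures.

n₄/n₃ = exp[−(E₄−E₃)/kT] = 0.553.
⇒ (E₄−E₃)/kT = ln(1/0.553) = ln(1.80832) = 0.592398.
kT = 0.081 eV / 0.592398 = 0.1367 eV.

0.1367 eV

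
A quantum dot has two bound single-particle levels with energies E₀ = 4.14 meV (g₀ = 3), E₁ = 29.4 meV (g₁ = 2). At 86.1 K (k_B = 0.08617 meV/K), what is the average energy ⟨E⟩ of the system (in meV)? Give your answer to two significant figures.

4.7 meV

k_BT = 0.08617 × 86.1 K = 7.419 meV.
Eᵢ/kT = 0.5580, 3.963.
Z = Σ gᵢe^(−Eᵢ/kT) = 3·e^(−0.5580) + 2·e^(−3.963) = 1.717 + 0.03801 = 1.755.
⟨E⟩ = Σ Eᵢ gᵢe^(−Eᵢ/kT) / Z = (4.14·1.717 + 29.4·0.03801) / 1.755 = 4.7 meV.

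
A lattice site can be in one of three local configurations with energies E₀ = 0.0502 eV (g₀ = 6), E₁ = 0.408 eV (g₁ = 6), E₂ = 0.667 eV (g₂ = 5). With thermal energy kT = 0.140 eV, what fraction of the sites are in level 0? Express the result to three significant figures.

0.919

Eᵢ/kT = 0.35857, 2.9143, 4.7643.
Z = Σ gᵢe^(−Eᵢ/kT) = 6·e^(−0.35857) + 6·e^(−2.9143) + 5·e^(−4.7643) = 4.1920 + 0.32545 + 0.042644 = 4.5601.
P₀ = g₀ e^(−E₀/kT) / Z = 4.1920/4.5601 = 0.919.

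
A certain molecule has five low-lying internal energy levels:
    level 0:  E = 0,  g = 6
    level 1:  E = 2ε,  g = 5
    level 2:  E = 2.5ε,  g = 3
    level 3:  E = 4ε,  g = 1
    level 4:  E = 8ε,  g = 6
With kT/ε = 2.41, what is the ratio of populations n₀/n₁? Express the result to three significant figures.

2.75

n₀/n₁ = (g₀/g₁) exp[−(E₀−E₁)/kT] = (6/5) × exp(−(-2ε)/(2.41ε)) = (6/5) × exp(0.82988) = 2.75.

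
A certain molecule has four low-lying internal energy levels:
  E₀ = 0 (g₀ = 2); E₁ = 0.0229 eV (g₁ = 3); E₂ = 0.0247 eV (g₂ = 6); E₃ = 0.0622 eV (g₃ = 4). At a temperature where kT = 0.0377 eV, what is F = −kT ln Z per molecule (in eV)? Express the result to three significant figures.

-0.0761 eV

Eᵢ/kT = 0, 0.60743, 0.65517, 1.6499.
Z = Σ gᵢe^(−Eᵢ/kT) = 2·e^(−0) + 3·e^(−0.60743) + 6·e^(−0.65517) + 4·e^(−1.6499) = 2.0000 + 1.6342 + 3.1161 + 0.76828 = 7.5186.
F = −kT ln Z = −0.0377 × ln(7.5186) = −0.0377 × 2.0174 = -0.0761 eV.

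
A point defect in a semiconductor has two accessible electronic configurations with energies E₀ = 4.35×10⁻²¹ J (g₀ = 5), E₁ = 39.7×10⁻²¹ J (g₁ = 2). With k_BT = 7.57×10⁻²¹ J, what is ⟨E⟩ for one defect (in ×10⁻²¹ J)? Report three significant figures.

4.48 ×10⁻²¹ J

Eᵢ/kT = 0.57464, 5.2444.
Z = Σ gᵢe^(−Eᵢ/kT) = 5·e^(−0.57464) + 2·e^(−5.2444) = 2.8145 + 0.010554 = 2.8251.
⟨E⟩ = Σ Eᵢ gᵢe^(−Eᵢ/kT) / Z = (4.35·2.8145 + 39.7·0.010554) / 2.8251 = 4.48 ×10⁻²¹ J.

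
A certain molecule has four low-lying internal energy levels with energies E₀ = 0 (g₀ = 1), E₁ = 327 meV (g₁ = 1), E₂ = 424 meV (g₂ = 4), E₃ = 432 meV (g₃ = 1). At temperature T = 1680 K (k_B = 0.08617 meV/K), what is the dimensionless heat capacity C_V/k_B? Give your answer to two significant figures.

k_BT = 0.08617 × 1680 K = 144.8 meV.
Eᵢ/kT = 0, 2.258, 2.928, 2.983.
Z = Σ gᵢe^(−Eᵢ/kT) = 1·e^(−0) + 1·e^(−2.258) + 4·e^(−2.928) + 1·e^(−2.983) = 1.000 + 0.1046 + 0.2140 + 0.05064 = 1.369.
⟨E⟩ = 107.2 meV, ⟨E²⟩ = 43180 meV².
C_V/k_B = (⟨E²⟩ − ⟨E⟩²)/(kT)² = (43180 − 11490)/20970 = 1.5.

1.5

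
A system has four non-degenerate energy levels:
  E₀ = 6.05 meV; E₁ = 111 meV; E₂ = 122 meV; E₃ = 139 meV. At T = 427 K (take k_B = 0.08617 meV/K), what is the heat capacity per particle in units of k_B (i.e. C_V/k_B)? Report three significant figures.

0.982

k_BT = 0.08617 × 427 K = 36.795 meV.
Eᵢ/kT = 0.16442, 3.0167, 3.3157, 3.7777.
Z = Σ e^(−Eᵢ/kT) = e^(−0.16442) + e^(−3.0167) + e^(−3.3157) + e^(−3.7777) = 0.84839 + 0.048963 + 0.036309 + 0.022875 = 0.95654.
⟨E⟩ = 19.003 meV, ⟨E²⟩ = 1690.2 meV².
C_V/k_B = (⟨E²⟩ − ⟨E⟩²)/(kT)² = (1690.2 − 361.11)/1353.9 = 0.982.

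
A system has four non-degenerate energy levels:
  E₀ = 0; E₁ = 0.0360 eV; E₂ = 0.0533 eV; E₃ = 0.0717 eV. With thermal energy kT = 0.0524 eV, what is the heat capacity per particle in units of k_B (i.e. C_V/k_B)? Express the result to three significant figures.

0.262

Eᵢ/kT = 0, 0.68702, 1.0172, 1.3683.
Z = Σ e^(−Eᵢ/kT) = e^(−0) + e^(−0.68702) + e^(−1.0172) + e^(−1.3683) = 1.0000 + 0.50307 + 0.36161 + 0.25454 = 2.1192.
⟨E⟩ = 0.026253 eV, ⟨E²⟩ = 0.0014099 eV².
C_V/k_B = (⟨E²⟩ − ⟨E⟩²)/(kT)² = (0.0014099 − 0.00068922)/0.0027458 = 0.262.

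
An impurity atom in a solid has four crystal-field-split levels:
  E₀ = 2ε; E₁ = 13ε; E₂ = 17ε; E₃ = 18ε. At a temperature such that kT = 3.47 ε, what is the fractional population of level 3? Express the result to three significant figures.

0.00933

Eᵢ/kT = 0.57637, 3.7464, 4.8991, 5.1873.
Z = Σ e^(−Eᵢ/kT) = e^(−0.57637) + e^(−3.7464) + e^(−4.8991) + e^(−5.1873) = 0.56193 + 0.023603 + 0.0074533 + 0.0055871 = 0.59857.
P₃ = e^(−E₃/kT) / Z = 0.0055871/0.59857 = 0.00933.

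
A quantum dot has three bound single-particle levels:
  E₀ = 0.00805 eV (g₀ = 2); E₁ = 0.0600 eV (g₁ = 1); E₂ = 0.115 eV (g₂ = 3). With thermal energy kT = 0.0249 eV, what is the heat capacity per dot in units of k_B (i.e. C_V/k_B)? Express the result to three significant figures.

0.558

Eᵢ/kT = 0.32329, 2.4096, 4.6185.
Z = Σ gᵢe^(−Eᵢ/kT) = 2·e^(−0.32329) + 1·e^(−2.4096) + 3·e^(−4.6185) = 1.4475 + 0.089851 + 0.029603 = 1.5670.
⟨E⟩ = 0.013049 eV, ⟨E²⟩ = 0.00051612 eV².
C_V/k_B = (⟨E²⟩ − ⟨E⟩²)/(kT)² = (0.00051612 − 0.00017028)/0.00062001 = 0.558.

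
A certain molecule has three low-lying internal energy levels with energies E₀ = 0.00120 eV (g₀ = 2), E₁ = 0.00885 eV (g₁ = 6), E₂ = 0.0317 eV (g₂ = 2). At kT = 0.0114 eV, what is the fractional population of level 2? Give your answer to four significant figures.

Eᵢ/kT = 0.105263, 0.776316, 2.78070.
Z = Σ gᵢe^(−Eᵢ/kT) = 2·e^(−0.105263) + 6·e^(−0.776316) + 2·e^(−2.78070) = 1.80018 + 2.76059 + 0.123990 = 4.68476.
P₂ = g₂ e^(−E₂/kT) / Z = 0.123990/4.68476 = 0.02647.

0.02647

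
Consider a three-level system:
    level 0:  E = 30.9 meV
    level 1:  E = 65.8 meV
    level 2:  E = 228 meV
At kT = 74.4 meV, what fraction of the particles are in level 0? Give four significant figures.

0.5895

Eᵢ/kT = 0.415323, 0.884409, 3.06452.
Z = Σ e^(−Eᵢ/kT) = e^(−0.415323) + e^(−0.884409) + e^(−3.06452) = 0.660127 + 0.412958 + 0.0466762 = 1.11976.
P₀ = e^(−E₀/kT) / Z = 0.660127/1.11976 = 0.5895.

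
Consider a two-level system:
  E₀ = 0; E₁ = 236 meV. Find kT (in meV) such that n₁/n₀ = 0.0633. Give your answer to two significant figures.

n₁/n₀ = exp[−(E₁−E₀)/kT] = 0.0633.
⇒ (E₁−E₀)/kT = ln(1/0.0633) = ln(15.80) = 2.760.
kT = 236 meV / 2.760 = 86 meV.

86 meV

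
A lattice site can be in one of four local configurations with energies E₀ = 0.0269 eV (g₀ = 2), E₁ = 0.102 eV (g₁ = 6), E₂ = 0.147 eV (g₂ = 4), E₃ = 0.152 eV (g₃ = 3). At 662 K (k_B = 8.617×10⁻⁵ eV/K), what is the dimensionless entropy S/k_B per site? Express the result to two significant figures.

k_BT = 8.617×10⁻⁵ × 662 K = 0.05704 eV.
Eᵢ/kT = 0.4716, 1.788, 2.577, 2.665.
Z = Σ gᵢe^(−Eᵢ/kT) = 2·e^(−0.4716) + 6·e^(−1.788) + 4·e^(−2.577) + 3·e^(−2.665) = 1.248 + 1.004 + 0.3040 + 0.2088 = 2.765.
⟨E⟩ = Σ EᵢPᵢ = 0.07682 eV.
S/k_B = ln Z + ⟨E⟩/kT = ln(2.765) + 0.07682/0.05704 = 1.017 + 1.347 = 2.4.

2.4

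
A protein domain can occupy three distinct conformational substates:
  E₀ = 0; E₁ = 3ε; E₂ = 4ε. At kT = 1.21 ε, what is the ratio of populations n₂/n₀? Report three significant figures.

n₂/n₀ = exp[−(E₂−E₀)/kT] = exp(−(4ε)/(1.21ε)) = exp(-3.3058) = 0.0367.

0.0367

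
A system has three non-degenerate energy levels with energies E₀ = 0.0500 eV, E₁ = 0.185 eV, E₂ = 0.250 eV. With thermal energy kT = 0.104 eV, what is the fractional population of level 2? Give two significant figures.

Eᵢ/kT = 0.4808, 1.779, 2.404.
Z = Σ e^(−Eᵢ/kT) = e^(−0.4808) + e^(−1.779) + e^(−2.404) = 0.6183 + 0.1688 + 0.09036 = 0.8775.
P₂ = e^(−E₂/kT) / Z = 0.09036/0.8775 = 0.10.

0.10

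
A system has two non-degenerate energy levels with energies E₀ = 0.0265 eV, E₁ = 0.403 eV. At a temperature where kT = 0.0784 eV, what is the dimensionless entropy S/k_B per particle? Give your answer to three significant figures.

Eᵢ/kT = 0.33801, 5.1403.
Z = Σ e^(−Eᵢ/kT) = e^(−0.33801) + e^(−5.1403) = 0.71319 + 0.0058559 = 0.71905.
⟨E⟩ = Σ EᵢPᵢ = 0.029566 eV.
S/k_B = ln Z + ⟨E⟩/kT = ln(0.71905) + 0.029566/0.0784 = -0.32982 + 0.37712 = 0.0473.

0.0473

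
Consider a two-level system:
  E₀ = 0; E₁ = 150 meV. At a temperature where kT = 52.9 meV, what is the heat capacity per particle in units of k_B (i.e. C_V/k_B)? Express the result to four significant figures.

0.4210

Eᵢ/kT = 0, 2.83554.
Z = Σ e^(−Eᵢ/kT) = e^(−0) + e^(−2.83554) = 1.00000 + 0.0586868 = 1.05869.
⟨E⟩ = 8.31501 meV, ⟨E²⟩ = 1247.25 meV².
C_V/k_B = (⟨E²⟩ − ⟨E⟩²)/(kT)² = (1247.25 − 69.1394)/2798.41 = 0.4210.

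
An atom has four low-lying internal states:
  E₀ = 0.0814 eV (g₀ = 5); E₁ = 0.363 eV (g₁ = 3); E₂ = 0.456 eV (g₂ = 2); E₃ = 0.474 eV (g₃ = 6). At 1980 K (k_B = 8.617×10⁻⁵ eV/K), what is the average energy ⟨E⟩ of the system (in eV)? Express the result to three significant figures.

0.157 eV

k_BT = 8.617×10⁻⁵ × 1980 K = 0.17062 eV.
Eᵢ/kT = 0.47708, 2.1275, 2.6726, 2.7781.
Z = Σ gᵢe^(−Eᵢ/kT) = 5·e^(−0.47708) + 3·e^(−2.1275) + 2·e^(−2.6726) + 6·e^(−2.7781) = 3.1030 + 0.35740 + 0.13814 + 0.37294 = 3.9715.
⟨E⟩ = Σ Eᵢ gᵢe^(−Eᵢ/kT) / Z = (0.0814·3.1030 + 0.363·0.35740 + 0.456·0.13814 + 0.474·0.37294) / 3.9715 = 0.157 eV.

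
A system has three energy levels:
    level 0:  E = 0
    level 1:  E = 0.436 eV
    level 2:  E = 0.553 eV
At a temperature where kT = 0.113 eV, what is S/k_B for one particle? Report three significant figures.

0.143

Eᵢ/kT = 0, 3.8584, 4.8938.
Z = Σ e^(−Eᵢ/kT) = e^(−0) + e^(−3.8584) + e^(−4.8938) = 1.0000 + 0.021102 + 0.0074929 = 1.0286.
⟨E⟩ = Σ EᵢPᵢ = 0.012973 eV.
S/k_B = ln Z + ⟨E⟩/kT = ln(1.0286) + 0.012973/0.113 = 0.028199 + 0.11481 = 0.143.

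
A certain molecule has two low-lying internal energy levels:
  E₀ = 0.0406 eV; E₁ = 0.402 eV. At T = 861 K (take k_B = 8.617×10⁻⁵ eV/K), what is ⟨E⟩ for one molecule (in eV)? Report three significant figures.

k_BT = 8.617×10⁻⁵ × 861 K = 0.074192 eV.
Eᵢ/kT = 0.54723, 5.4184.
Z = Σ e^(−Eᵢ/kT) = e^(−0.54723) + e^(−5.4184) = 0.57855 + 0.0044342 = 0.58298.
⟨E⟩ = Σ Eᵢ e^(−Eᵢ/kT) / Z = (0.0406·0.57855 + 0.402·0.0044342) / 0.58298 = 0.0433 eV.

0.0433 eV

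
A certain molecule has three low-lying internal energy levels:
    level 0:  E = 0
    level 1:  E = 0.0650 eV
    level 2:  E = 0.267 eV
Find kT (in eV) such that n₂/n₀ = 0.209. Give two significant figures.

0.17 eV

n₂/n₀ = exp[−(E₂−E₀)/kT] = 0.209.
⇒ (E₂−E₀)/kT = ln(1/0.209) = ln(4.785) = 1.565.
kT = 0.267 eV / 1.565 = 0.17 eV.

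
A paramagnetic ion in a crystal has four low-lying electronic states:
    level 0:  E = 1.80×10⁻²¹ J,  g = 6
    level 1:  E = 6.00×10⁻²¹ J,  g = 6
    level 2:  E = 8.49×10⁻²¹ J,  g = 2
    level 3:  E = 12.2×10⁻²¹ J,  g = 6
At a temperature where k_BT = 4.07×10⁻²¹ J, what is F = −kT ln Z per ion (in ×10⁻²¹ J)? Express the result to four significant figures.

Eᵢ/kT = 0.442260, 1.47420, 2.08600, 2.99754.
Z = Σ gᵢe^(−Eᵢ/kT) = 6·e^(−0.442260) + 6·e^(−1.47420) + 2·e^(−2.08600) + 6·e^(−2.99754) = 3.85550 + 1.37377 + 0.248366 + 0.299458 = 5.77709.
F = −kT ln Z = −4.07 × ln(5.77709) = −4.07 × 1.75390 = -7.138 ×10⁻²¹ J.

-7.138 ×10⁻²¹ J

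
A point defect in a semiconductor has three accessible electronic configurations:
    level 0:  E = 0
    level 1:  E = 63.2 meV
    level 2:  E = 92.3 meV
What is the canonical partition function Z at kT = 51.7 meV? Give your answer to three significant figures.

Z = 1.46

Eᵢ/kT = 0, 1.2224, 1.7853.
Z = Σ e^(−Eᵢ/kT) = e^(−0) + e^(−1.2224) + e^(−1.7853) = 1.0000 + 0.29452 + 0.16775 = 1.4623.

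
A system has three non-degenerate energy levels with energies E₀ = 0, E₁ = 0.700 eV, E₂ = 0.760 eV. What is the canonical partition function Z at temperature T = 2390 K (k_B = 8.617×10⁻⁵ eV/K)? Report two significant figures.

k_BT = 8.617×10⁻⁵ × 2390 K = 0.2059 eV.
Eᵢ/kT = 0, 3.400, 3.691.
Z = Σ e^(−Eᵢ/kT) = e^(−0) + e^(−3.400) + e^(−3.691) = 1.000 + 0.03337 + 0.02495 = 1.058.

Z = 1.1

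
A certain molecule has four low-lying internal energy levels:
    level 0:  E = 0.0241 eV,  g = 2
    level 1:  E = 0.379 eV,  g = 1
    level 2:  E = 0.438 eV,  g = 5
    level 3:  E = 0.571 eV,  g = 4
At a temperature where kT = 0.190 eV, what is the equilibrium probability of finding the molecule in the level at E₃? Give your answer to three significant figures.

0.0764

Eᵢ/kT = 0.12684, 1.9947, 2.3053, 3.0053.
Z = Σ gᵢe^(−Eᵢ/kT) = 2·e^(−0.12684) + 1·e^(−1.9947) + 5·e^(−2.3053) + 4·e^(−3.0053) = 1.7617 + 0.13605 + 0.49864 + 0.19810 = 2.5945.
P₃ = g₃ e^(−E₃/kT) / Z = 0.19810/2.5945 = 0.0764.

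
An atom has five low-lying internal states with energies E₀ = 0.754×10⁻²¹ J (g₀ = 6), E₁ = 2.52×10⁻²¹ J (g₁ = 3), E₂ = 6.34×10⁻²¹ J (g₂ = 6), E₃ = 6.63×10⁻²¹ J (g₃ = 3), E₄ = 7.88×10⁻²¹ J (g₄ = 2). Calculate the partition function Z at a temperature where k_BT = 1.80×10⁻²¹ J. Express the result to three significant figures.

Z = 4.96

Eᵢ/kT = 0.41889, 1.4000, 3.5222, 3.6833, 4.3778.
Z = Σ gᵢe^(−Eᵢ/kT) = 6·e^(−0.41889) + 3·e^(−1.4000) + 6·e^(−3.5222) + 3·e^(−3.6833) + 2·e^(−4.3778) = 3.9467 + 0.73979 + 0.17721 + 0.075420 + 0.025106 = 4.9642.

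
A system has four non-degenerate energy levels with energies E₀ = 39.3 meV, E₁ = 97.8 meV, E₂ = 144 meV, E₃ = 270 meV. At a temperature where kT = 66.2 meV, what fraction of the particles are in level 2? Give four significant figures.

Eᵢ/kT = 0.593656, 1.47734, 2.17523, 4.07855.
Z = Σ e^(−Eᵢ/kT) = e^(−0.593656) + e^(−1.47734) + e^(−2.17523) + e^(−4.07855) = 0.552304 + 0.228244 + 0.113582 + 0.0169320 = 0.911062.
P₂ = e^(−E₂/kT) / Z = 0.113582/0.911062 = 0.1247.

0.1247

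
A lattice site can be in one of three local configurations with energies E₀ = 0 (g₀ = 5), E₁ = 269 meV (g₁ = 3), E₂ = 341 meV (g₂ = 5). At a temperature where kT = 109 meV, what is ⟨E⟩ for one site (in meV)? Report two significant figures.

Eᵢ/kT = 0, 2.468, 3.128.
Z = Σ gᵢe^(−Eᵢ/kT) = 5·e^(−0) + 3·e^(−2.468) + 5·e^(−3.128) = 5.000 + 0.2543 + 0.2190 = 5.473.
⟨E⟩ = Σ Eᵢ gᵢe^(−Eᵢ/kT) / Z = (0·5.000 + 269·0.2543 + 341·0.2190) / 5.473 = 26 meV.

26 meV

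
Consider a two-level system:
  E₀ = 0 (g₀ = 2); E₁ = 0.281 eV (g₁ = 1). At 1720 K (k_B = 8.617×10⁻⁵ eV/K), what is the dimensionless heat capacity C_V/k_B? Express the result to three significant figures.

0.234

k_BT = 8.617×10⁻⁵ × 1720 K = 0.14821 eV.
Eᵢ/kT = 0, 1.8960.
Z = Σ gᵢe^(−Eᵢ/kT) = 2·e^(−0) + 1·e^(−1.8960) = 2.0000 + 0.15017 = 2.1502.
⟨E⟩ = 0.019625 eV, ⟨E²⟩ = 0.0055146 eV².
C_V/k_B = (⟨E²⟩ − ⟨E⟩²)/(kT)² = (0.0055146 − 0.00038514)/0.021966 = 0.234.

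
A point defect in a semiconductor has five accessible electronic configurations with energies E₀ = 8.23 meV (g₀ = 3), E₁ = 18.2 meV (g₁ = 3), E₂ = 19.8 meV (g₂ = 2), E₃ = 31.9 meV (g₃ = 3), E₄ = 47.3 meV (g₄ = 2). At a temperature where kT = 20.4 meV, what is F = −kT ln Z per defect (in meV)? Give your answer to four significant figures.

-32.07 meV

Eᵢ/kT = 0.403431, 0.892157, 0.970588, 1.56373, 2.31863.
Z = Σ gᵢe^(−Eᵢ/kT) = 3·e^(−0.403431) + 3·e^(−0.892157) + 2·e^(−0.970588) + 3·e^(−1.56373) + 2·e^(−2.31863) = 2.00407 + 1.22931 + 0.757720 + 0.628061 + 0.196817 = 4.81598.
F = −kT ln Z = −20.4 × ln(4.81598) = −20.4 × 1.57194 = -32.07 meV.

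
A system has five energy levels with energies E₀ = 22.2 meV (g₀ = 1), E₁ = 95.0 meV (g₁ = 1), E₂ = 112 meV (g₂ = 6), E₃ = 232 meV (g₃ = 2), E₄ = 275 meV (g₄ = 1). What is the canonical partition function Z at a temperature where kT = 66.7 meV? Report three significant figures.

Z = 2.15

Eᵢ/kT = 0.33283, 1.4243, 1.6792, 3.4783, 4.1229.
Z = Σ gᵢe^(−Eᵢ/kT) = 1·e^(−0.33283) + 1·e^(−1.4243) + 6·e^(−1.6792) + 2·e^(−3.4783) + 1·e^(−4.1229) = 0.71689 + 0.24068 + 1.1191 + 0.061720 + 0.016197 = 2.1546.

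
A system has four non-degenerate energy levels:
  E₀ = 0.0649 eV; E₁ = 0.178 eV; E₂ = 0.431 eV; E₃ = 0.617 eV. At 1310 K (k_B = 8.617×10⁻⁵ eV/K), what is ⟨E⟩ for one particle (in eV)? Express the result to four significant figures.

0.1073 eV

k_BT = 8.617×10⁻⁵ × 1310 K = 0.112883 eV.
Eᵢ/kT = 0.574932, 1.57685, 3.81811, 5.46584.
Z = Σ e^(−Eᵢ/kT) = e^(−0.574932) + e^(−1.57685) + e^(−3.81811) + e^(−5.46584) = 0.562743 + 0.206625 + 0.0219693 + 0.00422879 = 0.795566.
⟨E⟩ = Σ Eᵢ e^(−Eᵢ/kT) / Z = (0.0649·0.562743 + 0.178·0.206625 + 0.431·0.0219693 + 0.617·0.00422879) / 0.795566 = 0.1073 eV.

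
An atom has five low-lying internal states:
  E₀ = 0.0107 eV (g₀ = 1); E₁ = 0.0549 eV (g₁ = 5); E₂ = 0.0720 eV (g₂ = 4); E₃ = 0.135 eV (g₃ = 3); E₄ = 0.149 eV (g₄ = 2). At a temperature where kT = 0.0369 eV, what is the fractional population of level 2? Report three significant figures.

0.222

Eᵢ/kT = 0.28997, 1.4878, 1.9512, 3.6585, 4.0379.
Z = Σ gᵢe^(−Eᵢ/kT) = 1·e^(−0.28997) + 5·e^(−1.4878) + 4·e^(−1.9512) + 3·e^(−3.6585) + 2·e^(−4.0379) = 0.74829 + 1.1293 + 0.56841 + 0.077313 + 0.035269 = 2.5586.
P₂ = g₂ e^(−E₂/kT) / Z = 0.56841/2.5586 = 0.222.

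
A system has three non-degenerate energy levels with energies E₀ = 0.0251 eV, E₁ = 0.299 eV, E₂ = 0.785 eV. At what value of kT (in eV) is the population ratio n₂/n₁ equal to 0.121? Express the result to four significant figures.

0.2301 eV

n₂/n₁ = exp[−(E₂−E₁)/kT] = 0.121.
⇒ (E₂−E₁)/kT = ln(1/0.121) = ln(8.26446) = 2.11196.
kT = 0.486 eV / 2.11196 = 0.2301 eV.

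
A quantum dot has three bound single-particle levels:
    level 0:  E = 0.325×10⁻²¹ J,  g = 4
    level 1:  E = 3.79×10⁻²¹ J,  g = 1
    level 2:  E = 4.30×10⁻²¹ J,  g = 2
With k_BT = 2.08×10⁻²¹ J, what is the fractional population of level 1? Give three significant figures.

Eᵢ/kT = 0.15625, 1.8221, 2.0673.
Z = Σ gᵢe^(−Eᵢ/kT) = 4·e^(−0.15625) + 1·e^(−1.8221) + 2·e^(−2.0673) = 3.4214 + 0.16169 + 0.25305 = 3.8361.
P₁ = g₁ e^(−E₁/kT) / Z = 0.16169/3.8361 = 0.0421.

0.0421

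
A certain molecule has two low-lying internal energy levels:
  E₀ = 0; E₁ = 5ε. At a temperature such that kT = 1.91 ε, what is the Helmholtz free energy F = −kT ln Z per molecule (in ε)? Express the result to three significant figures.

Eᵢ/kT = 0, 2.6178.
Z = Σ e^(−Eᵢ/kT) = e^(−0) + e^(−2.6178) = 1.0000 + 0.072963 = 1.0730.
F = −kT ln Z = −1.91 × ln(1.0730) = −1.91 × 0.070458 = -0.135 ε.

-0.135 ε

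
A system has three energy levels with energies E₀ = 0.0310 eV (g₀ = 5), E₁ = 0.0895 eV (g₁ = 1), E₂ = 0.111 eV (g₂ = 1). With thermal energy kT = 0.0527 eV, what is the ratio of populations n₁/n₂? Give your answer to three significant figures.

1.50

n₁/n₂ = (g₁/g₂) exp[−(E₁−E₂)/kT] = (1/1) × exp(−(-0.0215 eV)/(0.0527 eV)) = (1/1) × exp(0.40797) = 1.50.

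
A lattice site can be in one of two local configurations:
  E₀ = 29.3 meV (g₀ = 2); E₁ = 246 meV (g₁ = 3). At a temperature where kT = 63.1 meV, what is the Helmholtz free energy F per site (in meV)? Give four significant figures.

Eᵢ/kT = 0.464342, 3.89857.
Z = Σ gᵢe^(−Eᵢ/kT) = 2·e^(−0.464342) + 3·e^(−3.89857) = 1.25710 + 0.0608126 = 1.31791.
F = −kT ln Z = −63.1 × ln(1.31791) = −63.1 × 0.276047 = -17.42 meV.

-17.42 meV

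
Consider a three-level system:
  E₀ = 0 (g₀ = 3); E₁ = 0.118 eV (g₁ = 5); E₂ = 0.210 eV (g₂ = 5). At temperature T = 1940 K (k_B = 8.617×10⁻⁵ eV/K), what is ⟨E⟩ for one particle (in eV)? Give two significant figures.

k_BT = 8.617×10⁻⁵ × 1940 K = 0.1672 eV.
Eᵢ/kT = 0, 0.7057, 1.256.
Z = Σ gᵢe^(−Eᵢ/kT) = 3·e^(−0) + 5·e^(−0.7057) + 5·e^(−1.256) = 3.000 + 2.469 + 1.424 = 6.893.
⟨E⟩ = Σ Eᵢ gᵢe^(−Eᵢ/kT) / Z = (0·3.000 + 0.118·2.469 + 0.210·1.424) / 6.893 = 0.086 eV.

0.086 eV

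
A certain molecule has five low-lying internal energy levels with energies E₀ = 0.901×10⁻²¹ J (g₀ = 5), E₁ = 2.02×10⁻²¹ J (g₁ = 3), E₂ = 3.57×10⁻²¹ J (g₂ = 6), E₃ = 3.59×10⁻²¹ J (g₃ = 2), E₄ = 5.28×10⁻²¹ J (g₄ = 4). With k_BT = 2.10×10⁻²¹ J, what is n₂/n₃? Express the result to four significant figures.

3.029

n₂/n₃ = (g₂/g₃) exp[−(E₂−E₃)/kT] = (6/2) × exp(−(-0.02 ×10⁻²¹ J)/(2.10 ×10⁻²¹ J)) = (6/2) × exp(0.00952381) = 3.029.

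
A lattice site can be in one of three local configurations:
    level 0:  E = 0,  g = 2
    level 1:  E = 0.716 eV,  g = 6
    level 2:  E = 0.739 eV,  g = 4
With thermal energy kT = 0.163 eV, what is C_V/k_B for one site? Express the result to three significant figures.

1.03

Eᵢ/kT = 0, 4.3926, 4.5337.
Z = Σ gᵢe^(−Eᵢ/kT) = 2·e^(−0) + 6·e^(−4.3926) + 4·e^(−4.5337) = 2.0000 + 0.074211 + 0.042963 = 2.1172.
⟨E⟩ = 0.040093 eV, ⟨E²⟩ = 0.029051 eV².
C_V/k_B = (⟨E²⟩ − ⟨E⟩²)/(kT)² = (0.029051 − 0.0016074)/0.026569 = 1.03.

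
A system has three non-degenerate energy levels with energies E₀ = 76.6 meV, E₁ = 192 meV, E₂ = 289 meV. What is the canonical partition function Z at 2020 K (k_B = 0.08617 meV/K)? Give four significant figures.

k_BT = 0.08617 × 2020 K = 174.063 meV.
Eᵢ/kT = 0.440071, 1.10305, 1.66032.
Z = Σ e^(−Eᵢ/kT) = e^(−0.440071) + e^(−1.10305) + e^(−1.66032) = 0.643991 + 0.331857 + 0.190078 = 1.16593.

Z = 1.166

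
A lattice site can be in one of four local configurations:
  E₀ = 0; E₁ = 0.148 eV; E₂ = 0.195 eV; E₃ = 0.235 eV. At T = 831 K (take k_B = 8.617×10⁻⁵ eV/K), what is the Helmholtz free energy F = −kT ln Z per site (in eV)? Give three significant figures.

-0.0148 eV

k_BT = 8.617×10⁻⁵ × 831 K = 0.071607 eV.
Eᵢ/kT = 0, 2.0668, 2.7232, 3.2818.
Z = Σ e^(−Eᵢ/kT) = e^(−0) + e^(−2.0668) + e^(−2.7232) + e^(−3.2818) = 1.0000 + 0.12659 + 0.065664 + 0.037561 = 1.2298.
F = −kT ln Z = −0.071607 × ln(1.2298) = −0.071607 × 0.20685 = -0.0148 eV.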